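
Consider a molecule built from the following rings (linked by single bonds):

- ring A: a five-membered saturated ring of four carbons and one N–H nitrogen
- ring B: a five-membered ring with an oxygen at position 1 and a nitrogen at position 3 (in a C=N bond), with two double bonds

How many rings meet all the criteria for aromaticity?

Ring A has only sp³ atoms, so it is not fully conjugated — not aromatic (pyrrolidine).
Ring B is planar and fully conjugated; 2 ring double bonds (4 π electrons) plus a heteroatom lone pair (2) give 6 π electrons. 6 = 4(1)+2, so ring B is aromatic (oxazole).
Aromatic: B. Total: 1.

1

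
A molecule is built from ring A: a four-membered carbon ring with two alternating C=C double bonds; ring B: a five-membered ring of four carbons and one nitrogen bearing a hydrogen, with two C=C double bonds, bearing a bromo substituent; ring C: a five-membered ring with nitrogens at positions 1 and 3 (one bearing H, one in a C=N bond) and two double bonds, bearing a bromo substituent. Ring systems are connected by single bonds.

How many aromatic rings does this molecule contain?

2

Ring A has only sp² ring atoms; a planar conformation would have a fully conjugated π system of 4 electrons. But 4 = 4(1), which is 4n not 4n+2, so ring A is not aromatic (cyclobutadiene) — cyclobutadiene is antiaromatic and distorts to a rectangle.
Ring B is fully conjugated (every ring atom contributes a p orbital); 2 ring double bonds (4 π electrons) plus a heteroatom lone pair (2) give 6 π electrons. Since 6 = 4n+2 (n=1), ring B is aromatic (pyrrole).
Ring C is fully conjugated (every ring atom contributes a p orbital); 2 ring double bonds (4 π electrons) plus a heteroatom lone pair (2) give 6 π electrons. 6 = 4(1)+2, so ring C is aromatic (imidazole).
Aromatic: B, C. Total: 2.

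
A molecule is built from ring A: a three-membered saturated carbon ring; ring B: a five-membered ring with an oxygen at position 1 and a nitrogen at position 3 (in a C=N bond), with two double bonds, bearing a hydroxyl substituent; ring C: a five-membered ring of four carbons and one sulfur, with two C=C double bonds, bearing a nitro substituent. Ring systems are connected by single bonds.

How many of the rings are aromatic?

2

Ring A has only sp³ atoms, so it is not fully conjugated — not aromatic (cyclopropane).
Ring B is planar and fully conjugated; 2 ring double bonds (4 π electrons) plus a heteroatom lone pair (2) give 6 π electrons. 6 = 4(1)+2, so ring B is aromatic (oxazole).
Ring C has a continuous p-orbital overlap around the ring; 2 ring double bonds (4 π electrons) plus a heteroatom lone pair (2) give 6 π electrons. That satisfies 4n+2 with n=1, so ring C is aromatic (thiophene).
Aromatic: B, C. Total: 2.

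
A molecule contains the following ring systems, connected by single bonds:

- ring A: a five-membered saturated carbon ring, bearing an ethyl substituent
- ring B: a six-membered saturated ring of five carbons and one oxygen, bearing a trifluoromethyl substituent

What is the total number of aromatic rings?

Ring A has only sp³ atoms, so it is not fully conjugated — not aromatic (cyclopentane).
Ring B has only sp³ atoms, so it is not fully conjugated — not aromatic (tetrahydropyran).
No ring is aromatic. Total: 0.

0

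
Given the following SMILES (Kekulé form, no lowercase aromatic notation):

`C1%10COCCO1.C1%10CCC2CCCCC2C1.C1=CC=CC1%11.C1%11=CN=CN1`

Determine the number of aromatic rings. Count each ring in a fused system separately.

The SMILES encodes a six-membered saturated ring with oxygens at positions 1 and 4; two fused six-membered saturated carbon rings; a five-membered carbon ring with two conjugated C=C double bonds and one sp³ carbon; a five-membered ring with nitrogens at positions 1 and 3 (one bearing H, one in a C=N bond) and two double bonds.
The 6-membered ring with two oxygens (1,4) has only sp³ atoms, so it is not fully conjugated — not aromatic (1,4-dioxane).
The 6-membered ring has only sp³ atoms, so it is not fully conjugated — not aromatic (cyclohexane ring).
The second 6-membered ring has only sp³ atoms, so it is not fully conjugated — not aromatic (cyclohexane ring).
The 5-membered ring has one sp³ carbon, so it is not fully conjugated — not aromatic (cyclopentadiene).
The 5-membered ring with two nitrogens (one N–H, one =N–) is fully conjugated (every ring atom contributes a p orbital); 2 ring double bonds (4 π electrons) plus a heteroatom lone pair (2) give 6 π electrons. That satisfies 4n+2 with n=1, so it is aromatic (imidazole).
1 of the 5 rings is aromatic. Total: 1.

1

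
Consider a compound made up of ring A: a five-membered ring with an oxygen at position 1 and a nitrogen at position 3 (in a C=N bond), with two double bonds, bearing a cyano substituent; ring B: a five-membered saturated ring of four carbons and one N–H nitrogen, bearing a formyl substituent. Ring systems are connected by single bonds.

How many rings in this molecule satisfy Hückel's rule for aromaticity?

1

Ring A is planar and fully conjugated; 2 ring double bonds (4 π electrons) plus a heteroatom lone pair (2) give 6 π electrons. That satisfies 4n+2 with n=1, so ring A is aromatic (oxazole).
Ring B has only sp³ atoms, so it is not fully conjugated — not aromatic (pyrrolidine).
Aromatic: A. Total: 1.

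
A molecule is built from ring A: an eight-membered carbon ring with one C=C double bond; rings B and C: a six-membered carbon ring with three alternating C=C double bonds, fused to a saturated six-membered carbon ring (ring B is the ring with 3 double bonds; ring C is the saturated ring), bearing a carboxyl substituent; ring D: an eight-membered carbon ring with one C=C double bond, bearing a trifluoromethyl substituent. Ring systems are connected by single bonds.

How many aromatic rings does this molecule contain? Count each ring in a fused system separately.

1

Ring A has six sp³ carbons, so it is not fully conjugated — not aromatic (cyclooctene).
Ring B is planar and fully conjugated; 3 ring double bonds give 6 π electrons. Since 6 = 4n+2 (n=1), ring B is aromatic (benzene ring).
Ring C has four sp³ carbons, so it is not fully conjugated — not aromatic (cyclohexane ring).
Ring D has six sp³ carbons, so it is not fully conjugated — not aromatic (cyclooctene).
Aromatic: B. Total: 1.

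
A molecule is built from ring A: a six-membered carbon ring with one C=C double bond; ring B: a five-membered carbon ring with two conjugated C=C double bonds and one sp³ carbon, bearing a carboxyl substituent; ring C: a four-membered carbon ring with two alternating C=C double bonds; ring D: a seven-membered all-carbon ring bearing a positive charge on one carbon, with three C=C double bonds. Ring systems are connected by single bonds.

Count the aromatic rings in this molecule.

Ring A has four sp³ carbons, so it is not fully conjugated — not aromatic (cyclohexene).
Ring B has one sp³ carbon, so it is not fully conjugated — not aromatic (cyclopentadiene).
Ring C has only sp² ring atoms; a planar conformation would have a fully conjugated π system of 4 electrons. But 4 = 4(1), which is 4n not 4n+2, so ring C is not aromatic (cyclobutadiene) — cyclobutadiene is antiaromatic and distorts to a rectangle.
Ring D is fully conjugated (every ring atom contributes a p orbital); 3 ring double bonds (6 π electrons) plus the carbocation's empty p orbital (0, but keeps the ring conjugated) give 6 π electrons. 6 = 4(1)+2, so ring D is aromatic (tropylium cation).
Aromatic: D. Total: 1.

1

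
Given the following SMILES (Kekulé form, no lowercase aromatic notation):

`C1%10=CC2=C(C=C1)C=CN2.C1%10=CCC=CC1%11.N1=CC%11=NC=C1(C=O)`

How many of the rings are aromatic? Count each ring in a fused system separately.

The SMILES encodes a six-membered carbon ring with three alternating C=C double bonds, fused to a five-membered ring containing one N–H nitrogen and two C=C double bonds; a six-membered carbon ring with two isolated C=C double bonds and two sp³ carbons; a six-membered ring with nitrogens at positions 1 and 4 and three alternating double bonds.
The fused 6/5-membered bicyclic (with one N–H) is a single π system with 9 sp² atoms and 10 π electrons from ring double bonds plus a heteroatom lone pair. 10 = 4(2)+2, so the system is aromatic and both rings count as aromatic (indole).
The 6-membered ring has two sp³ carbons, so it is not fully conjugated — not aromatic (1,4-cyclohexadiene).
The 6-membered ring with two nitrogens (1,4) is planar and fully conjugated; 3 ring double bonds give 6 π electrons. That satisfies 4n+2 with n=1, so it is aromatic (pyrazine).
3 of the 4 rings are aromatic. Total: 3.

3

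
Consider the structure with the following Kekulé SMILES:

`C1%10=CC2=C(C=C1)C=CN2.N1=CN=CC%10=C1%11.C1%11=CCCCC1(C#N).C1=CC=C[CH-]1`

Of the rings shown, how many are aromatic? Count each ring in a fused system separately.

The SMILES encodes a six-membered carbon ring with three alternating C=C double bonds, fused to a five-membered ring containing one N–H nitrogen and two C=C double bonds; a six-membered ring with nitrogens at positions 1 and 3 and three alternating double bonds; a six-membered carbon ring with one C=C double bond; a five-membered all-carbon ring bearing a negative charge on one carbon, with two C=C double bonds.
The fused 6/5-membered bicyclic (with one N–H) is a single π system with 9 sp² atoms and 10 π electrons from ring double bonds plus a heteroatom lone pair. 10 = 4(2)+2, so the system is aromatic and both rings count as aromatic (indole).
The 6-membered ring with two nitrogens (1,3) is planar and fully conjugated; 3 ring double bonds give 6 π electrons. 6 = 4(1)+2, so it is aromatic (pyrimidine).
The 6-membered ring has four sp³ carbons, so it is not fully conjugated — not aromatic (cyclohexene).
The 5-membered ring has a continuous p-orbital overlap around the ring; 2 ring double bonds (4 π electrons) plus the carbanion lone pair (2) give 6 π electrons. Since 6 = 4n+2 (n=1), it is aromatic (cyclopentadienyl anion).
4 of the 5 rings are aromatic. Total: 4.

4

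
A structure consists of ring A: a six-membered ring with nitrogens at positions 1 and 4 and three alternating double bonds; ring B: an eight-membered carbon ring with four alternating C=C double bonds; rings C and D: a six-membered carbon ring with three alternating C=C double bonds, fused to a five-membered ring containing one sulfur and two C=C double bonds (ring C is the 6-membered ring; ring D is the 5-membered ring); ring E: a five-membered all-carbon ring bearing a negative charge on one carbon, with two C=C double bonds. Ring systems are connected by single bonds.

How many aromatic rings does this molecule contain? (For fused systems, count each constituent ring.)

Ring A is fully conjugated (every ring atom contributes a p orbital); 3 ring double bonds give 6 π electrons. That satisfies 4n+2 with n=1, so ring A is aromatic (pyrazine).
Ring B has only sp² ring atoms; a planar conformation would have a fully conjugated π system of 8 electrons. But 8 = 4(2), which is 4n not 4n+2, so ring B is not aromatic (cyclooctatetraene) — cyclooctatetraene distorts into a non-planar tub to avoid antiaromaticity.
Rings C and D form a fused bicyclic system (with one sulfur) with 9 sp² atoms and 10 π electrons from ring double bonds plus a heteroatom lone pair. 10 = 4(2)+2, so the system is aromatic and both rings count as aromatic (benzothiophene).
Ring E is planar and fully conjugated; 2 ring double bonds (4 π electrons) plus the carbanion lone pair (2) give 6 π electrons. Since 6 = 4n+2 (n=1), ring E is aromatic (cyclopentadienyl anion).
Aromatic: A, C, D, E. Total: 4.

4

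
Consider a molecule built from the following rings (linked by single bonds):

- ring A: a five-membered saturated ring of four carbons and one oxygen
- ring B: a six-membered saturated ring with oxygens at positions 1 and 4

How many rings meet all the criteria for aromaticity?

Ring A has only sp³ atoms, so it is not fully conjugated — not aromatic (tetrahydrofuran).
Ring B has only sp³ atoms, so it is not fully conjugated — not aromatic (1,4-dioxane).
No ring is aromatic. Total: 0.

0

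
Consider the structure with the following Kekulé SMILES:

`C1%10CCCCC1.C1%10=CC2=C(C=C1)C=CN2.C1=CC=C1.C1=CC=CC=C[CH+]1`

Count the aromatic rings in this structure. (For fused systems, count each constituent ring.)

3

The SMILES encodes a six-membered saturated carbon ring; a six-membered carbon ring with three alternating C=C double bonds, fused to a five-membered ring containing one N–H nitrogen and two C=C double bonds; a four-membered carbon ring with two alternating C=C double bonds; a seven-membered all-carbon ring bearing a positive charge on one carbon, with three C=C double bonds.
The 6-membered ring has only sp³ atoms, so it is not fully conjugated — not aromatic (cyclohexane).
The fused 6/5-membered bicyclic (with one N–H) is a single π system with 9 sp² atoms and 10 π electrons from ring double bonds plus a heteroatom lone pair. 10 = 4(2)+2, so the system is aromatic and both rings count as aromatic (indole).
The 4-membered ring has only sp² ring atoms; a planar conformation would have a fully conjugated π system of 4 electrons. But 4 = 4(1), which is 4n not 4n+2, so it is not aromatic (cyclobutadiene) — cyclobutadiene is antiaromatic and distorts to a rectangle.
The 7-membered ring is planar and fully conjugated; 3 ring double bonds (6 π electrons) plus the carbocation's empty p orbital (0, but keeps the ring conjugated) give 6 π electrons. 6 = 4(1)+2, so it is aromatic (tropylium cation).
3 of the 5 rings are aromatic. Total: 3.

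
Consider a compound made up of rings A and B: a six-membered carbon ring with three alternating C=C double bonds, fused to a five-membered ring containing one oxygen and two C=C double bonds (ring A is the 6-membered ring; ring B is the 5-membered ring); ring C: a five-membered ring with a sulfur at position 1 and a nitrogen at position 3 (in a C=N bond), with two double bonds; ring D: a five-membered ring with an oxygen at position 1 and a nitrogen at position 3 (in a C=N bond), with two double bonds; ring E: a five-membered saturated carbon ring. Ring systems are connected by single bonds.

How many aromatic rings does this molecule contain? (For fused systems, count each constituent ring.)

4

Rings A and B form a fused bicyclic system (with one oxygen) with 9 sp² atoms and 10 π electrons from ring double bonds plus a heteroatom lone pair. 10 = 4(2)+2, so the system is aromatic and both rings count as aromatic (benzofuran).
Ring C is fully conjugated (every ring atom contributes a p orbital); 2 ring double bonds (4 π electrons) plus a heteroatom lone pair (2) give 6 π electrons. Since 6 = 4n+2 (n=1), ring C is aromatic (thiazole).
Ring D is fully conjugated (every ring atom contributes a p orbital); 2 ring double bonds (4 π electrons) plus a heteroatom lone pair (2) give 6 π electrons. That satisfies 4n+2 with n=1, so ring D is aromatic (oxazole).
Ring E has only sp³ atoms, so it is not fully conjugated — not aromatic (cyclopentane).
Aromatic: A, B, C, D. Total: 4.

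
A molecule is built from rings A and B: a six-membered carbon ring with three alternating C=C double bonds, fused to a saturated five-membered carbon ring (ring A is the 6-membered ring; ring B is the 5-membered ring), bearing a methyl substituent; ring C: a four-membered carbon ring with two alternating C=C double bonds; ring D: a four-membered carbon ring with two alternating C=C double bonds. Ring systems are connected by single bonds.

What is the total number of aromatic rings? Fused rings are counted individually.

1

Ring A has a continuous p-orbital overlap around the ring; 3 ring double bonds give 6 π electrons. That satisfies 4n+2 with n=1, so ring A is aromatic (benzene ring).
Ring B has three sp³ carbons, so it is not fully conjugated — not aromatic (cyclopentane ring).
Ring C has only sp² ring atoms; a planar conformation would have a fully conjugated π system of 4 electrons. But 4 = 4(1), which is 4n not 4n+2, so ring C is not aromatic (cyclobutadiene) — cyclobutadiene is antiaromatic and distorts to a rectangle.
Ring D has only sp² ring atoms; a planar conformation would have a fully conjugated π system of 4 electrons. But 4 = 4(1), which is 4n not 4n+2, so ring D is not aromatic (cyclobutadiene) — cyclobutadiene is antiaromatic and distorts to a rectangle.
Aromatic: A. Total: 1.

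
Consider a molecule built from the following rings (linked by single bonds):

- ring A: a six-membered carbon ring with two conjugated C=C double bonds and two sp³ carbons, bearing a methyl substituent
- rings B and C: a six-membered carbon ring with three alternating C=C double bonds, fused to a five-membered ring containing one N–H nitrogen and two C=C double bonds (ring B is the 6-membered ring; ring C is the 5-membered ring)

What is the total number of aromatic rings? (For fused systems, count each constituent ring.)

Ring A has two sp³ carbons, so it is not fully conjugated — not aromatic (1,3-cyclohexadiene).
Rings B and C form a fused bicyclic system (with one N–H) with 9 sp² atoms and 10 π electrons from ring double bonds plus a heteroatom lone pair. 10 = 4(2)+2, so the system is aromatic and both rings count as aromatic (indole).
Aromatic: B, C. Total: 2.

2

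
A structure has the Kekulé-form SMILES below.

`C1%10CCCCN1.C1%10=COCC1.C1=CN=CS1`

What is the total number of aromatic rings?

1

The SMILES encodes a six-membered saturated ring of five carbons and one N–H nitrogen; a five-membered ring of four carbons and one oxygen, with one C=C double bond and two sp³ carbons; a five-membered ring with a sulfur at position 1 and a nitrogen at position 3 (in a C=N bond), with two double bonds.
The 6-membered ring with one N–H has only sp³ atoms, so it is not fully conjugated — not aromatic (piperidine).
The 5-membered ring with one oxygen has two sp³ carbons, so it is not fully conjugated — not aromatic (2,3-dihydrofuran).
The 5-membered ring with one sulfur and one =N– is planar and fully conjugated; 2 ring double bonds (4 π electrons) plus a heteroatom lone pair (2) give 6 π electrons. Since 6 = 4n+2 (n=1), it is aromatic (thiazole).
1 of the 3 rings is aromatic. Total: 1.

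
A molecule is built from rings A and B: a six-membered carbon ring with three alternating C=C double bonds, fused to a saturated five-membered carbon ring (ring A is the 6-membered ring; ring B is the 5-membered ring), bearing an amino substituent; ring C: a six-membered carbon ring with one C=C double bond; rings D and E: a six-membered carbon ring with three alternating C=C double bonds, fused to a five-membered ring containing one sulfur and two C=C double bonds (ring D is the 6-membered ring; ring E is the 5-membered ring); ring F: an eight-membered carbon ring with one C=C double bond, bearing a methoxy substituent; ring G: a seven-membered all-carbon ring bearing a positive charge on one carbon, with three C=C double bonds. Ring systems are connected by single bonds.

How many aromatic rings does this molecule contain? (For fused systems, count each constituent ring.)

Ring A is planar and fully conjugated; 3 ring double bonds give 6 π electrons. That satisfies 4n+2 with n=1, so ring A is aromatic (benzene ring).
Ring B has three sp³ carbons, so it is not fully conjugated — not aromatic (cyclopentane ring).
Ring C has four sp³ carbons, so it is not fully conjugated — not aromatic (cyclohexene).
Rings D and E form a fused bicyclic system (with one sulfur) with 9 sp² atoms and 10 π electrons from ring double bonds plus a heteroatom lone pair. 10 = 4(2)+2, so the system is aromatic and both rings count as aromatic (benzothiophene).
Ring F has six sp³ carbons, so it is not fully conjugated — not aromatic (cyclooctene).
Ring G has a continuous p-orbital overlap around the ring; 3 ring double bonds (6 π electrons) plus the carbocation's empty p orbital (0, but keeps the ring conjugated) give 6 π electrons. That satisfies 4n+2 with n=1, so ring G is aromatic (tropylium cation).
Aromatic: A, D, E, G. Total: 4.

4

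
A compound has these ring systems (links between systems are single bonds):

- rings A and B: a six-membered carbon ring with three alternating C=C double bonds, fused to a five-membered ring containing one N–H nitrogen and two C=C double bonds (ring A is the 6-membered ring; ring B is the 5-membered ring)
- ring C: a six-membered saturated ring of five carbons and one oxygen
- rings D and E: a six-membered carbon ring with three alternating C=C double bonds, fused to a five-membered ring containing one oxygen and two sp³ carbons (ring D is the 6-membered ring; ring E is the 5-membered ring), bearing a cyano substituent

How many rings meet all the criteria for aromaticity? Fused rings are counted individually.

3

Rings A and B form a fused bicyclic system (with one N–H) with 9 sp² atoms and 10 π electrons from ring double bonds plus a heteroatom lone pair. 10 = 4(2)+2, so the system is aromatic and both rings count as aromatic (indole).
Ring C has only sp³ atoms, so it is not fully conjugated — not aromatic (tetrahydropyran).
Ring D is planar and fully conjugated; 3 ring double bonds give 6 π electrons. 6 = 4(1)+2, so ring D is aromatic (benzene ring).
Ring E has two sp³ carbons, so it is not fully conjugated — not aromatic (oxolane ring).
Aromatic: A, B, D. Total: 3.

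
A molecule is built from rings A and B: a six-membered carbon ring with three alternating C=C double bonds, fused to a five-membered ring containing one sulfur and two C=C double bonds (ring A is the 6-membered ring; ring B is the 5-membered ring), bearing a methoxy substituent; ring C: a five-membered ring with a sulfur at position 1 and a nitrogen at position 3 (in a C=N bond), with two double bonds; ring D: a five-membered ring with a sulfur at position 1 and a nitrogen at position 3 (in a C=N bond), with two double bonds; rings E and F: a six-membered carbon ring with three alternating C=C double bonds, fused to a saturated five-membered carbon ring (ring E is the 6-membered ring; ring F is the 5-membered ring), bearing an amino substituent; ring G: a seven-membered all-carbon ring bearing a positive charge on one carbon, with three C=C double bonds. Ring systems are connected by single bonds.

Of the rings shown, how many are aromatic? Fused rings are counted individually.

Rings A and B form a fused bicyclic system (with one sulfur) with 9 sp² atoms and 10 π electrons from ring double bonds plus a heteroatom lone pair. 10 = 4(2)+2, so the system is aromatic and both rings count as aromatic (benzothiophene).
Ring C is fully conjugated (every ring atom contributes a p orbital); 2 ring double bonds (4 π electrons) plus a heteroatom lone pair (2) give 6 π electrons. That satisfies 4n+2 with n=1, so ring C is aromatic (thiazole).
Ring D has a continuous p-orbital overlap around the ring; 2 ring double bonds (4 π electrons) plus a heteroatom lone pair (2) give 6 π electrons. 6 = 4(1)+2, so ring D is aromatic (thiazole).
Ring E is planar and fully conjugated; 3 ring double bonds give 6 π electrons. Since 6 = 4n+2 (n=1), ring E is aromatic (benzene ring).
Ring F has three sp³ carbons, so it is not fully conjugated — not aromatic (cyclopentane ring).
Ring G has a continuous p-orbital overlap around the ring; 3 ring double bonds (6 π electrons) plus the carbocation's empty p orbital (0, but keeps the ring conjugated) give 6 π electrons. That satisfies 4n+2 with n=1, so ring G is aromatic (tropylium cation).
Aromatic: A, B, C, D, E, G. Total: 6.

6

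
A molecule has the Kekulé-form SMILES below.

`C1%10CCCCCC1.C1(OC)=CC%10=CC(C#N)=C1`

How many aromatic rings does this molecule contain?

1

The SMILES encodes a seven-membered saturated carbon ring; a six-membered carbon ring with three alternating C=C double bonds.
The 7-membered ring has only sp³ atoms, so it is not fully conjugated — not aromatic (cycloheptane).
The 6-membered ring is fully conjugated (every ring atom contributes a p orbital); 3 ring double bonds give 6 π electrons. Since 6 = 4n+2 (n=1), it is aromatic (benzene).
1 of the 2 rings is aromatic. Total: 1.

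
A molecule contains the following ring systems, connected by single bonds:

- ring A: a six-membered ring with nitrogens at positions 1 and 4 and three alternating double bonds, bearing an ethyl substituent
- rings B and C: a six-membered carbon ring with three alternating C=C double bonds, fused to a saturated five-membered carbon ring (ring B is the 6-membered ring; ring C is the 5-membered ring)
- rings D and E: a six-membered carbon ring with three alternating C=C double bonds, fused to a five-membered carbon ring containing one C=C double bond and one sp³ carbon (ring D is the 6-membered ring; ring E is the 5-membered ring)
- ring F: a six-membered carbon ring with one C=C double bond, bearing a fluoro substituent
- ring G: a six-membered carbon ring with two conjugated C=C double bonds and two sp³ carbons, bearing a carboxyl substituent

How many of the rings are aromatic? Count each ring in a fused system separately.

3

Ring A is fully conjugated (every ring atom contributes a p orbital); 3 ring double bonds give 6 π electrons. 6 = 4(1)+2, so ring A is aromatic (pyrazine).
Ring B has a continuous p-orbital overlap around the ring; 3 ring double bonds give 6 π electrons. 6 = 4(1)+2, so ring B is aromatic (benzene ring).
Ring C has three sp³ carbons, so it is not fully conjugated — not aromatic (cyclopentane ring).
Ring D is planar and fully conjugated; 3 ring double bonds give 6 π electrons. 6 = 4(1)+2, so ring D is aromatic (benzene ring).
Ring E has one sp³ carbon, so it is not fully conjugated — not aromatic (cyclopentene ring).
Ring F has four sp³ carbons, so it is not fully conjugated — not aromatic (cyclohexene).
Ring G has two sp³ carbons, so it is not fully conjugated — not aromatic (1,3-cyclohexadiene).
Aromatic: A, B, D. Total: 3.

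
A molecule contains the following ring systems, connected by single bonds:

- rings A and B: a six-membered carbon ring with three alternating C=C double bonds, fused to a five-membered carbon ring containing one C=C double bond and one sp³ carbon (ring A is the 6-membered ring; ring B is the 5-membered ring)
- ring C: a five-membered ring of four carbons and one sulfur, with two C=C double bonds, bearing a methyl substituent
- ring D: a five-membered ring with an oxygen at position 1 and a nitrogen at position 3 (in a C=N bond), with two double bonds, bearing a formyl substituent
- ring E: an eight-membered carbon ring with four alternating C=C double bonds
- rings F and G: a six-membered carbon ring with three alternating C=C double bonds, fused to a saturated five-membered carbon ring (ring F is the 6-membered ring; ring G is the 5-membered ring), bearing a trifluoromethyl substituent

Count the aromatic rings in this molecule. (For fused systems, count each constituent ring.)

4

Ring A has a continuous p-orbital overlap around the ring; 3 ring double bonds give 6 π electrons. Since 6 = 4n+2 (n=1), ring A is aromatic (benzene ring).
Ring B has one sp³ carbon, so it is not fully conjugated — not aromatic (cyclopentene ring).
Ring C is fully conjugated (every ring atom contributes a p orbital); 2 ring double bonds (4 π electrons) plus a heteroatom lone pair (2) give 6 π electrons. Since 6 = 4n+2 (n=1), ring C is aromatic (thiophene).
Ring D is planar and fully conjugated; 2 ring double bonds (4 π electrons) plus a heteroatom lone pair (2) give 6 π electrons. Since 6 = 4n+2 (n=1), ring D is aromatic (oxazole).
Ring E has only sp² ring atoms; a planar conformation would have a fully conjugated π system of 8 electrons. But 8 = 4(2), which is 4n not 4n+2, so ring E is not aromatic (cyclooctatetraene) — cyclooctatetraene distorts into a non-planar tub to avoid antiaromaticity.
Ring F has a continuous p-orbital overlap around the ring; 3 ring double bonds give 6 π electrons. Since 6 = 4n+2 (n=1), ring F is aromatic (benzene ring).
Ring G has three sp³ carbons, so it is not fully conjugated — not aromatic (cyclopentane ring).
Aromatic: A, C, D, F. Total: 4.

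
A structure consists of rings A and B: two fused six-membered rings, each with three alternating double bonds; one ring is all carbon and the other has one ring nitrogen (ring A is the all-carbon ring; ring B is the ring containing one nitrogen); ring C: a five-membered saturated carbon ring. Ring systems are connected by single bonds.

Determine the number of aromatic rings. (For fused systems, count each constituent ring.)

2

Rings A and B form a fused bicyclic system (with one nitrogen) with 10 sp² atoms and 10 π electrons from ring double bonds. 10 = 4(2)+2, so the system is aromatic and both rings count as aromatic (quinoline).
Ring C has only sp³ atoms, so it is not fully conjugated — not aromatic (cyclopentane).
Aromatic: A, B. Total: 2.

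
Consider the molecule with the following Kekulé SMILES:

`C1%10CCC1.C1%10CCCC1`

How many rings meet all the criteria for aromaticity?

0

The SMILES encodes a four-membered saturated carbon ring; a five-membered saturated carbon ring.
The 4-membered ring has only sp³ atoms, so it is not fully conjugated — not aromatic (cyclobutane).
The 5-membered ring has only sp³ atoms, so it is not fully conjugated — not aromatic (cyclopentane).
None of the rings are aromatic. Total: 0.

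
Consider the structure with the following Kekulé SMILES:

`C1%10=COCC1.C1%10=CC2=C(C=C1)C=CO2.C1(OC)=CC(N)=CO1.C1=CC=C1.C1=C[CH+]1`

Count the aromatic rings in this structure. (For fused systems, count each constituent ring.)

The SMILES encodes a five-membered ring of four carbons and one oxygen, with one C=C double bond and two sp³ carbons; a six-membered carbon ring with three alternating C=C double bonds, fused to a five-membered ring containing one oxygen and two C=C double bonds; a five-membered ring of four carbons and one oxygen, with two C=C double bonds; a four-membered carbon ring with two alternating C=C double bonds; a three-membered all-carbon ring bearing a positive charge on one carbon, with one C=C double bond.
The 5-membered ring with one oxygen has two sp³ carbons, so it is not fully conjugated — not aromatic (2,3-dihydrofuran).
The fused 6/5-membered bicyclic (with one oxygen) is a single π system with 9 sp² atoms and 10 π electrons from ring double bonds plus a heteroatom lone pair. 10 = 4(2)+2, so the system is aromatic and both rings count as aromatic (benzofuran).
The second 5-membered ring with one oxygen is planar and fully conjugated; 2 ring double bonds (4 π electrons) plus a heteroatom lone pair (2) give 6 π electrons. 6 = 4(1)+2, so it is aromatic (furan).
The 4-membered ring has only sp² ring atoms; a planar conformation would have a fully conjugated π system of 4 electrons. But 4 = 4(1), which is 4n not 4n+2, so it is not aromatic (cyclobutadiene) — cyclobutadiene is antiaromatic and distorts to a rectangle.
The 3-membered ring is fully conjugated (every ring atom contributes a p orbital); 1 ring double bond (2 π electrons) plus the carbocation's empty p orbital (0, but keeps the ring conjugated) give 2 π electrons. 2 = 4(0)+2, so it is aromatic (cyclopropenyl cation).
4 of the 6 rings are aromatic. Total: 4.

4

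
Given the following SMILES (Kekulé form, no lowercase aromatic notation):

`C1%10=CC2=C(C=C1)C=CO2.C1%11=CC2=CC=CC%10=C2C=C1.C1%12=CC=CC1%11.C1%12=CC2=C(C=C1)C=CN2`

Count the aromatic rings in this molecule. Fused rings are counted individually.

The SMILES encodes a six-membered carbon ring with three alternating C=C double bonds, fused to a five-membered ring containing one oxygen and two C=C double bonds; two fused six-membered carbon rings, each with three alternating C=C double bonds; a five-membered carbon ring with two conjugated C=C double bonds and one sp³ carbon; a six-membered carbon ring with three alternating C=C double bonds, fused to a five-membered ring containing one N–H nitrogen and two C=C double bonds.
The fused 6/5-membered bicyclic (with one oxygen) is a single π system with 9 sp² atoms and 10 π electrons from ring double bonds plus a heteroatom lone pair. 10 = 4(2)+2, so the system is aromatic and both rings count as aromatic (benzofuran).
The fused 6/6-membered bicyclic is a single π system with 10 sp² atoms and 10 π electrons from ring double bonds. 10 = 4(2)+2, so the system is aromatic and both rings count as aromatic (naphthalene).
The 5-membered ring has one sp³ carbon, so it is not fully conjugated — not aromatic (cyclopentadiene).
The fused 6/5-membered bicyclic (with one N–H) is a single π system with 9 sp² atoms and 10 π electrons from ring double bonds plus a heteroatom lone pair. 10 = 4(2)+2, so the system is aromatic and both rings count as aromatic (indole).
6 of the 7 rings are aromatic. Total: 6.

6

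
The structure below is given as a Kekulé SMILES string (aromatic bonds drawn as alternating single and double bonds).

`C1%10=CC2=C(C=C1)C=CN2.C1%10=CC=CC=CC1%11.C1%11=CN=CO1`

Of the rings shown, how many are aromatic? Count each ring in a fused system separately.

3

The SMILES encodes a six-membered carbon ring with three alternating C=C double bonds, fused to a five-membered ring containing one N–H nitrogen and two C=C double bonds; a seven-membered carbon ring with three C=C double bonds and one sp³ carbon; a five-membered ring with an oxygen at position 1 and a nitrogen at position 3 (in a C=N bond), with two double bonds.
The fused 6/5-membered bicyclic (with one N–H) is a single π system with 9 sp² atoms and 10 π electrons from ring double bonds plus a heteroatom lone pair. 10 = 4(2)+2, so the system is aromatic and both rings count as aromatic (indole).
The 7-membered ring has one sp³ carbon, so it is not fully conjugated — not aromatic (cycloheptatriene).
The 5-membered ring with one oxygen and one =N– is planar and fully conjugated; 2 ring double bonds (4 π electrons) plus a heteroatom lone pair (2) give 6 π electrons. 6 = 4(1)+2, so it is aromatic (oxazole).
3 of the 4 rings are aromatic. Total: 3.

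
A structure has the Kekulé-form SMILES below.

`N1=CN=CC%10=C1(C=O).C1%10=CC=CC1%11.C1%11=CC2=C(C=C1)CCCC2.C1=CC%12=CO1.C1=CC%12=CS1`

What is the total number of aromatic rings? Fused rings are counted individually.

The SMILES encodes a six-membered ring with nitrogens at positions 1 and 3 and three alternating double bonds; a five-membered carbon ring with two conjugated C=C double bonds and one sp³ carbon; a six-membered carbon ring with three alternating C=C double bonds, fused to a saturated six-membered carbon ring; a five-membered ring of four carbons and one oxygen, with two C=C double bonds; a five-membered ring of four carbons and one sulfur, with two C=C double bonds.
The 6-membered ring with two nitrogens (1,3) has a continuous p-orbital overlap around the ring; 3 ring double bonds give 6 π electrons. Since 6 = 4n+2 (n=1), it is aromatic (pyrimidine).
The 5-membered ring has one sp³ carbon, so it is not fully conjugated — not aromatic (cyclopentadiene).
The 6-membered ring is planar and fully conjugated; 3 ring double bonds give 6 π electrons. 6 = 4(1)+2, so it is aromatic (benzene ring).
The second 6-membered ring has four sp³ carbons, so it is not fully conjugated — not aromatic (cyclohexane ring).
The 5-membered ring with one oxygen is fully conjugated (every ring atom contributes a p orbital); 2 ring double bonds (4 π electrons) plus a heteroatom lone pair (2) give 6 π electrons. Since 6 = 4n+2 (n=1), it is aromatic (furan).
The 5-membered ring with one sulfur has a continuous p-orbital overlap around the ring; 2 ring double bonds (4 π electrons) plus a heteroatom lone pair (2) give 6 π electrons. That satisfies 4n+2 with n=1, so it is aromatic (thiophene).
4 of the 6 rings are aromatic. Total: 4.

4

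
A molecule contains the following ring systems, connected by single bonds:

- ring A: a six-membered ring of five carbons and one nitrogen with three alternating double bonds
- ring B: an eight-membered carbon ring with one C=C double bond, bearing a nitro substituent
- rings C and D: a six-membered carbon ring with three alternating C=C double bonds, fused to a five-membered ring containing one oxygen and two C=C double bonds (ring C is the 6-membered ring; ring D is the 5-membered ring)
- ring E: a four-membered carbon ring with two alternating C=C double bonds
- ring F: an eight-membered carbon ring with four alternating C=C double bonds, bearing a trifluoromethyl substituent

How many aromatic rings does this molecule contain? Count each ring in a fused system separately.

Ring A is planar and fully conjugated; 3 ring double bonds give 6 π electrons. 6 = 4(1)+2, so ring A is aromatic (pyridine).
Ring B has six sp³ carbons, so it is not fully conjugated — not aromatic (cyclooctene).
Rings C and D form a fused bicyclic system (with one oxygen) with 9 sp² atoms and 10 π electrons from ring double bonds plus a heteroatom lone pair. 10 = 4(2)+2, so the system is aromatic and both rings count as aromatic (benzofuran).
Ring E has only sp² ring atoms; a planar conformation would have a fully conjugated π system of 4 electrons. But 4 = 4(1), which is 4n not 4n+2, so ring E is not aromatic (cyclobutadiene) — cyclobutadiene is antiaromatic and distorts to a rectangle.
Ring F has only sp² ring atoms; a planar conformation would have a fully conjugated π system of 8 electrons. But 8 = 4(2), which is 4n not 4n+2, so ring F is not aromatic (cyclooctatetraene) — cyclooctatetraene distorts into a non-planar tub to avoid antiaromaticity.
Aromatic: A, C, D. Total: 3.

3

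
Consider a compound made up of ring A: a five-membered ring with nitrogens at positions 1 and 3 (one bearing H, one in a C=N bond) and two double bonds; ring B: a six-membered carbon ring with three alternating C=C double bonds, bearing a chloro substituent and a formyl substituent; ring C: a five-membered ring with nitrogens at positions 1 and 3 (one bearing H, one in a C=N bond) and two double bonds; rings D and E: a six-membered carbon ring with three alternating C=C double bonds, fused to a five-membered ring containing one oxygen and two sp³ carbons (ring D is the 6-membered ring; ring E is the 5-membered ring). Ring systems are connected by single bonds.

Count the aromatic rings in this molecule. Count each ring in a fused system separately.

4

Ring A is planar and fully conjugated; 2 ring double bonds (4 π electrons) plus a heteroatom lone pair (2) give 6 π electrons. That satisfies 4n+2 with n=1, so ring A is aromatic (imidazole).
Ring B has a continuous p-orbital overlap around the ring; 3 ring double bonds give 6 π electrons. Since 6 = 4n+2 (n=1), ring B is aromatic (benzene).
Ring C is fully conjugated (every ring atom contributes a p orbital); 2 ring double bonds (4 π electrons) plus a heteroatom lone pair (2) give 6 π electrons. 6 = 4(1)+2, so ring C is aromatic (imidazole).
Ring D is fully conjugated (every ring atom contributes a p orbital); 3 ring double bonds give 6 π electrons. 6 = 4(1)+2, so ring D is aromatic (benzene ring).
Ring E has two sp³ carbons, so it is not fully conjugated — not aromatic (oxolane ring).
Aromatic: A, B, C, D. Total: 4.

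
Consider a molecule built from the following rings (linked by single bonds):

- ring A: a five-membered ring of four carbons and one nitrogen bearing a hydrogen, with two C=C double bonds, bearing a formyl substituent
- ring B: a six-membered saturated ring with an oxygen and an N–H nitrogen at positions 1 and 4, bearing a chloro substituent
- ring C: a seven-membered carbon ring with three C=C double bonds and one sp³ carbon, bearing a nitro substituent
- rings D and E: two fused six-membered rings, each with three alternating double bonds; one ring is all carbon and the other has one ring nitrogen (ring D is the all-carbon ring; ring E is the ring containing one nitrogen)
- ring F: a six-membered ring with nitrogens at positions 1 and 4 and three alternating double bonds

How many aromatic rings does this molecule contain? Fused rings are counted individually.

Ring A is fully conjugated (every ring atom contributes a p orbital); 2 ring double bonds (4 π electrons) plus a heteroatom lone pair (2) give 6 π electrons. Since 6 = 4n+2 (n=1), ring A is aromatic (pyrrole).
Ring B has only sp³ atoms, so it is not fully conjugated — not aromatic (morpholine).
Ring C has one sp³ carbon, so it is not fully conjugated — not aromatic (cycloheptatriene).
Rings D and E form a fused bicyclic system (with one nitrogen) with 10 sp² atoms and 10 π electrons from ring double bonds. 10 = 4(2)+2, so the system is aromatic and both rings count as aromatic (quinoline).
Ring F is fully conjugated (every ring atom contributes a p orbital); 3 ring double bonds give 6 π electrons. Since 6 = 4n+2 (n=1), ring F is aromatic (pyrazine).
Aromatic: A, D, E, F. Total: 4.

4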